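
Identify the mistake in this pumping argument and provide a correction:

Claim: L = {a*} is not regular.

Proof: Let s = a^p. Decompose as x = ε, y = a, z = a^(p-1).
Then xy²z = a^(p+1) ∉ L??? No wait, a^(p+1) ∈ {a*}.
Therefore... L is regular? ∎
Error: The proof attempts to show a*  is not regular, but a* IS regular!

Correction: a* is a regular language (recognized by a simple DFA with one accepting state and self-loop on 'a'). The pumping lemma can only prove non-regularity, not regularity. For regular languages, pumping always works.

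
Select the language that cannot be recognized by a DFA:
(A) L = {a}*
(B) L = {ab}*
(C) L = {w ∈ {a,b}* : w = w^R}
(C) {w ∈ {a,b}* : w = w^R}

(C) L = {w ∈ {a,b}* : w = w^R} is NOT regular.

The pumping lemma can be used to prove this:
After pumping, the string is no longer symmetric

The other languages are regular because they can be recognized by finite automata.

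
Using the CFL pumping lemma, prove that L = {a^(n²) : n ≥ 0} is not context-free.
Assume for contradiction that L is context-free, and let p ≥ 1 be the pumping length given by the pumping lemma for CFLs.
Choose s = a^(p²). Then s ∈ L and |s| = p² ≥ p.
By the CFL pumping lemma, s = uvxyz for some u, v, x, y, z with |vxy| ≤ p, |vy| ≥ 1, and uv^i xy^i z ∈ L for every i ≥ 0.
All symbols are a's, so only lengths matter: let k = |vy|, with 1 ≤ k ≤ |vxy| ≤ p.

Take i = 2: |uv²xy²z| = p² + k, and p² < p² + k ≤ p² + p < (p + 1)².
So the length lies strictly between consecutive squares and is not a perfect square; uv²xy²z ∉ L.

This contradicts the CFL pumping lemma, which requires uv^i xy^i z ∈ L for all i ≥ 0.
Hence L = {a^(n²) : n ≥ 0} is not context-free. ∎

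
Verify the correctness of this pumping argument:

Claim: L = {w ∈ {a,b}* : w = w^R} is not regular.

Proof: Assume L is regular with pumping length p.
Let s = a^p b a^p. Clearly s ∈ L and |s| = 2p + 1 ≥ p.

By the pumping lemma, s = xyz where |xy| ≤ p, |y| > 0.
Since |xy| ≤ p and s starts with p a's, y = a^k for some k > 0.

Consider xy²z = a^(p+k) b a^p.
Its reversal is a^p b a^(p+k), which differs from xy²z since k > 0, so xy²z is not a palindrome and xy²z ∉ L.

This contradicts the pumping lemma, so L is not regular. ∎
The proof is correct.

This proof is valid because:
1. s = a^p b a^p is in L and is chosen in terms of p, so |s| ≥ p holds for every p
2. The decomposition analysis is correct: |xy| ≤ p forces y to lie inside the leading a's
3. The contradiction is valid: a^(p+k) b a^p has more a's before the b than after it, so it is not a palindrome
4. The conclusion follows logically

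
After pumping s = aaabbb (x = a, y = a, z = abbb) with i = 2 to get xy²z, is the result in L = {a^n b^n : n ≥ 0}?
No

xy²z = a · aa · abbb = aaaabbb.
aaaabbb has 4 a's and 3 b's; 4 ≠ 3, so it is not in L.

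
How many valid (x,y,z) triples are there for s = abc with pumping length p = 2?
3

For s = 'abc' with pumping length p = 2:

Constraints: |xy| ≤ 2, |y| > 0

Valid decompositions (|xy| ≤ p, |y| ≥ 1):
  • x='', y='a', z='bc'
  • x='a', y='b', z='c'
  • x='', y='ab', z='c'

Total count: 3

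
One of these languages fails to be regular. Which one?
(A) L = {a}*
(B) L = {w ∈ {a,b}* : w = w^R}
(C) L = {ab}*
(B) {w ∈ {a,b}* : w = w^R}

(B) L = {w ∈ {a,b}* : w = w^R} is NOT regular.

The pumping lemma can be used to prove this:
After pumping, the string is no longer symmetric

The other languages are regular because they can be recognized by finite automata.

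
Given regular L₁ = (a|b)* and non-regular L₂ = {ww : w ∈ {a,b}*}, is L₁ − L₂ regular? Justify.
No — L₁ − L₂ is not regular.

L₁ − L₂ is the complement of {ww} within {a,b}*. If it were regular, its complement {ww} would be regular as well (regular languages are closed under complement) — contradiction. So L₁ − L₂ is not regular.

Note that the bare facts "L₁ regular, L₂ non-regular" do not settle the question by themselves: the closure of regular languages under ∪, ∩, complement and difference applies only when BOTH operands are regular. With a non-regular operand the result can come out regular or non-regular depending on the specific languages, so one has to work out L₁ − L₂ for this particular pair, as above.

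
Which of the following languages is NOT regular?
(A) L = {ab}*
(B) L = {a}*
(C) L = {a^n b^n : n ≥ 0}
(C) {a^n b^n : n ≥ 0}

(C) L = {a^n b^n : n ≥ 0} is NOT regular.

The pumping lemma can be used to prove this:
After pumping, the number of a's and b's become unequal

The other languages are regular because they can be recognized by finite automata.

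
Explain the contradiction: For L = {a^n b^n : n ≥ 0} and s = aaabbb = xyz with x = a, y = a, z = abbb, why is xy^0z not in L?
xy⁰z = aabbb ∉ L

Pumping with i = 0 replaces y = a by y⁰ = ε:
- Original: s = xyz = aaabbb; aaabbb = a^3 b^3 has equal counts (3 = 3), so it is in L
- Pumped: xy⁰z = a · ε · abbb = aabbb
- aabbb has 2 a's and 3 b's; 2 ≠ 3, so it is not in L

The pumping lemma would require xy⁰z ∈ L, so this decomposition yields a contradiction.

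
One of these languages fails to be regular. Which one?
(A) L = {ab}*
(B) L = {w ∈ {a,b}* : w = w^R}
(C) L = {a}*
(B) {w ∈ {a,b}* : w = w^R}

(B) L = {w ∈ {a,b}* : w = w^R} is NOT regular.

The pumping lemma can be used to prove this:
After pumping, the string is no longer symmetric

The other languages are regular because they can be recognized by finite automata.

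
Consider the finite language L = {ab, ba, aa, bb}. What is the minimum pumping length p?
p = 3

For a finite language L, the pumping lemma holds vacuously if p > max|s| for s ∈ L.

The longest string in L = {ab, ba, aa, bb} has length 2.
If p = 3, then no string s ∈ L has |s| ≥ p, so the condition is vacuously true.

The minimum pumping length is p = 3.

Why no smaller p works: for any p ≤ 2, the longest string s ∈ L has |s| = 2 ≥ p, so it would
have to be pumpable; but pumping up (i = 2, 3, ...) produces ever longer strings, which cannot all lie in the
finite language L. So the pumping property fails for every p ≤ 2.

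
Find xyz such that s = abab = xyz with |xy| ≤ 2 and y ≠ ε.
x = '', y = 'ab', z = 'ab'

For s = abab and p = 2, one valid decomposition is:
- x = '' (length 0)
- y = 'ab' (length 2)
- z = 'ab' (length 2)

Verification:
- xyz = '' + 'ab' + 'ab' = abab ✓
- |xy| = 2 ≤ 2 ✓
- |y| = 2 > 0 ✓

All pumping lemma constraints are satisfied.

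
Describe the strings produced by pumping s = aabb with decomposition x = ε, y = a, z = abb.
{xy^i z : i ≥ 0} = {a^(i+1) b^2 : i ≥ 0} = {abb, aabb, aaabb, ...}

With x = ε, y = a, z = abb: Starting with aabb and pumping the first 'a' (z = abb keeps the second 'a'), we get strings with i+1 a's followed by 2 b's for i = 0, 1, 2, ...; note bb is not produced because z always contributes one a.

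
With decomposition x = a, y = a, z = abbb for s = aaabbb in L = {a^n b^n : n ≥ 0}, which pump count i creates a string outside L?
i = 3

xy³z = a · aaa · abbb = aaaaabbb; aaaaabbb has 5 a's and 3 b's; 5 ≠ 3, so it is not in L.
(Other choices also work, e.g. i = 0, 2; only i = 1 is guaranteed to stay in L since xy¹z = s.)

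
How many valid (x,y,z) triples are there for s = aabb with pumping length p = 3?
6

For s = 'aabb' with pumping length p = 3:

Constraints: |xy| ≤ 3, |y| > 0

Valid decompositions (|xy| ≤ p, |y| ≥ 1):
  • x='', y='a', z='abb'
  • x='a', y='a', z='bb'
  • x='', y='aa', z='bb'
  • x='aa', y='b', z='b'
  • x='a', y='ab', z='b'
  • x='', y='aab', z='b'

Total count: 6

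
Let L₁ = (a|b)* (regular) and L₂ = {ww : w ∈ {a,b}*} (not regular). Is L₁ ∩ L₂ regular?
No — L₁ ∩ L₂ is not regular.

(a|b)* is all strings over {a,b}, so L₁ ∩ L₂ = {ww : w ∈ {a,b}*} = L₂ itself, which is not regular (pump s = a^p b a^p b).

Note that the bare facts "L₁ regular, L₂ non-regular" do not settle the question by themselves: the closure of regular languages under ∪, ∩, complement and difference applies only when BOTH operands are regular. With a non-regular operand the result can come out regular or non-regular depending on the specific languages, so one has to work out L₁ ∩ L₂ for this particular pair, as above.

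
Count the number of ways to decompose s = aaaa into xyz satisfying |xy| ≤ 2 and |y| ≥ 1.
3

For s = 'aaaa' with pumping length p = 2:

Constraints: |xy| ≤ 2, |y| > 0

Valid decompositions (|xy| ≤ p, |y| ≥ 1):
  • x='', y='a', z='aaa'
  • x='a', y='a', z='aa'
  • x='', y='aa', z='aa'

Total count: 3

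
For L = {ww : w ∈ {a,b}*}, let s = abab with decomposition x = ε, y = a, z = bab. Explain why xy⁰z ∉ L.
xy⁰z = bab ∉ L

Pumping with i = 0 replaces y = a by y⁰ = ε:
- Original: s = xyz = abab; abab splits into halves ab · ab, which are equal, so it is in L (w = ab)
- Pumped: xy⁰z = ε · ε · bab = bab
- bab has odd length 3, so it cannot be written as ww and is not in L

The pumping lemma would require xy⁰z ∈ L, so this decomposition yields a contradiction.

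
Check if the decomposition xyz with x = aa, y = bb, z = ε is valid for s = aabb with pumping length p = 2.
Violated: |xy| ≤ p

The decomposition x = aa, y = bb, z = ε for s = aabb with p = 2
violates the constraint: |xy| ≤ p

|xy| = |aabb| = 4 > 2 = p. The decomposition puts too many characters in xy.

Pumping lemma constraints:
1. xyz = s (decomposition is valid)
2. |xy| ≤ p
3. |y| > 0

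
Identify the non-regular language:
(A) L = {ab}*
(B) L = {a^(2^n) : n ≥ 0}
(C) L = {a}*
(B) {a^(2^n) : n ≥ 0}

(B) L = {a^(2^n) : n ≥ 0} is NOT regular.

The pumping lemma can be used to prove this:
After pumping, length is no longer a power of 2

The other languages are regular because they can be recognized by finite automata.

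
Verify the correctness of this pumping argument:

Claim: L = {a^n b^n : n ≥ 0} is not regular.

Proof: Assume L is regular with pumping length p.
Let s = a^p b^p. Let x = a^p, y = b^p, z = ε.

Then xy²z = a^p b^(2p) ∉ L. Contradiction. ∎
The proof is INCORRECT.

Error: The decomposition violates |xy| ≤ p.
With x = a^p and y = b^p, we have |xy| = 2p > p.
The pumping lemma requires |xy| ≤ p, so y must be within the first p characters.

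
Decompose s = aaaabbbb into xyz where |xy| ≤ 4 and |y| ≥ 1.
x = '', y = 'aaa', z = 'abbbb'

For s = aaaabbbb and p = 4, one valid decomposition is:
- x = '' (length 0)
- y = 'aaa' (length 3)
- z = 'abbbb' (length 5)

Verification:
- xyz = '' + 'aaa' + 'abbbb' = aaaabbbb ✓
- |xy| = 3 ≤ 4 ✓
- |y| = 3 > 0 ✓

All pumping lemma constraints are satisfied.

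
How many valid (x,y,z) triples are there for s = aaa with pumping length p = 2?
3

For s = 'aaa' with pumping length p = 2:

Constraints: |xy| ≤ 2, |y| > 0

Valid decompositions (|xy| ≤ p, |y| ≥ 1):
  • x='', y='a', z='aa'
  • x='a', y='a', z='a'
  • x='', y='aa', z='a'

Total count: 3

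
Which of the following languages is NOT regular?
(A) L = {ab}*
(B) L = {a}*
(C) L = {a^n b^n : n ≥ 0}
(C) {a^n b^n : n ≥ 0}

(C) L = {a^n b^n : n ≥ 0} is NOT regular.

The pumping lemma can be used to prove this:
After pumping, the number of a's and b's become unequal

The other languages are regular because they can be recognized by finite automata.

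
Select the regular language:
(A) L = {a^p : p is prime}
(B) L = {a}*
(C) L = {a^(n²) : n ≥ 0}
(B) {a}*

(B) L = {a}* is regular.

This can be recognized by a finite automaton (DFA/NFA).
Regular expressions like {a}* define regular languages.

The other choices are not regular:
- {a^(n²) : n ≥ 0}: After pumping, length is no longer a perfect square
- {a^p : p is prime}: After pumping, the length becomes composite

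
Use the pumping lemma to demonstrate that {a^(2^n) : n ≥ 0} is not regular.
Assume for contradiction that L is regular, and let p ≥ 1 be the pumping length given by the pumping lemma.
Choose s = a^(2^p). Then s ∈ L and |s| = 2^p ≥ p.
By the pumping lemma, s = xyz for some x, y, z with |xy| ≤ p, |y| ≥ 1, and xy^i z ∈ L for every i ≥ 0.
Here y = a^k for some k with 1 ≤ k ≤ |xy| ≤ p, and p < 2^p.

Take i = 2: |xy²z| = 2^p + k.
Now 2^p < 2^p + k ≤ 2^p + p < 2^p + 2^p = 2^(p+1).
So |xy²z| lies strictly between the consecutive powers of two 2^p and 2^(p+1), hence is not a power of 2, and xy²z ∉ L.

This contradicts the pumping lemma, which requires xy^i z ∈ L for all i ≥ 0.
Hence L = {a^(2^n) : n ≥ 0} is not regular. ∎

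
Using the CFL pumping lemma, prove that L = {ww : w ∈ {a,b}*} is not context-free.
Assume for contradiction that L is context-free, and let p ≥ 1 be the pumping length given by the pumping lemma for CFLs.
Choose s = a^p b^p a^p b^p. Then s ∈ L (take w = a^p b^p) and |s| = 4p ≥ p.
By the CFL pumping lemma, s = uvxyz for some u, v, x, y, z with |vxy| ≤ p, |vy| ≥ 1, and uv^i xy^i z ∈ L for every i ≥ 0.

Write s as four blocks A₁ B₁ A₂ B₂ with A₁ = A₂ = a^p and B₁ = B₂ = b^p. Since |vxy| ≤ p, the window vxy lies inside at most two adjacent blocks. Take i = 0 and let t = uxz, so |t| = 4p − |vy| with 1 ≤ |vy| ≤ p. If |t| is odd, t ∉ L immediately, so assume |vy| is even (hence |vy| ≥ 2) and |t|/2 = 2p − |vy|/2, which satisfies p ≤ |t|/2 ≤ 2p − 1.

Case 1 (vxy inside A₁B₁): t = a^(p−j) b^(p−l) a^p b^p with j + l = |vy|. The second half of t has length < 2p, so it is a suffix of the trailing a^p b^p and ends in b; the first half is a^(p−j) b^(p−l) a^((j+l)/2), which ends in a because (j+l)/2 ≥ 1. The halves differ, so t ∉ L.

Case 2 (vxy inside B₁A₂, straddling the middle): t = a^p b^(p−j) a^(p−l) b^p with j + l = |vy|. If t = ww, then w is a prefix of t of length ≥ p, so w begins with a^p; and w is a suffix of t of length ≥ p, so w ends with b^p. That forces |w| ≥ 2p, contradicting |w| = |t|/2 ≤ 2p − 1. So t ∉ L.

Case 3 (vxy inside A₂B₂): t = a^p b^p a^(p−j) b^(p−l) with j + l = |vy|. The first half of t is a prefix of a^p b^p, so it begins with a; the second half is b^((j+l)/2) a^(p−j) b^(p−l), which begins with b. The halves differ, so t ∉ L.

In every case uv⁰xy⁰z = uxz ∉ L.

This contradicts the CFL pumping lemma, which requires uv^i xy^i z ∈ L for all i ≥ 0.
Hence L = {ww : w ∈ {a,b}*} is not context-free. ∎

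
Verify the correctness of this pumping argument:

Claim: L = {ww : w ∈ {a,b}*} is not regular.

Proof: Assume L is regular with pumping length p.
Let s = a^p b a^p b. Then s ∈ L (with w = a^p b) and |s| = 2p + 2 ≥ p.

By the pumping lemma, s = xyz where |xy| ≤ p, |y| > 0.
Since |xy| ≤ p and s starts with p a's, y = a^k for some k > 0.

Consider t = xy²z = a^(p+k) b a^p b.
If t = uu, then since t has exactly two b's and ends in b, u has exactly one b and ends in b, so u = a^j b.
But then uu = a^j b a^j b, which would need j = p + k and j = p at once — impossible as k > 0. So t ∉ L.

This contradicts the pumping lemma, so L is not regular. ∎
The proof is correct.

This proof is valid because:
1. s = a^p b a^p b is in L and is chosen in terms of p, so |s| ≥ p holds for every p
2. The decomposition analysis is correct: |xy| ≤ p forces y to lie inside the leading a's
3. The contradiction is valid: the argument shows a^(p+k) b a^p b cannot be split into two equal halves
4. The conclusion follows logically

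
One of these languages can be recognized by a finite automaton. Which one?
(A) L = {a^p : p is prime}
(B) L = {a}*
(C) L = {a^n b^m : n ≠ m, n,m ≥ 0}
(B) {a}*

(B) L = {a}* is regular.

This can be recognized by a finite automaton (DFA/NFA).
Regular expressions like {a}* define regular languages.

The other choices are not regular:
- {a^n b^m : n ≠ m, n,m ≥ 0}: After pumping a's, we can make n = m
- {a^p : p is prime}: After pumping, the length becomes composite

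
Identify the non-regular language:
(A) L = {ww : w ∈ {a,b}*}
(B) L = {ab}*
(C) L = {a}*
(A) {ww : w ∈ {a,b}*}

(A) L = {ww : w ∈ {a,b}*} is NOT regular.

The pumping lemma can be used to prove this:
After pumping, the two halves no longer match

The other languages are regular because they can be recognized by finite automata.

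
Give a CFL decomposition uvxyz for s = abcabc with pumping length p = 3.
u='ab', v='c', x='a', y='b', z='c'

For s = abcabc with pumping length p = 3:

One valid decomposition:
- u = 'ab'
- v = 'c'
- x = 'a'
- y = 'b'
- z = 'c'

Verification:
- uvxyz = 'ab' + 'c' + 'a' + 'b' + 'c' = abcabc ✓
- |vxy| = |'cab'| = 3 ≤ 3 ✓
- |vy| = |'cb'| = 2 > 0 ✓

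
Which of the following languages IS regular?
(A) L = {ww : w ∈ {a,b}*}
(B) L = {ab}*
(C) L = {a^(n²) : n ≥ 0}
(B) {ab}*

(B) L = {ab}* is regular.

This can be recognized by a finite automaton (DFA/NFA).
Regular expressions like {ab}* define regular languages.

The other choices are not regular:
- {ww : w ∈ {a,b}*}: After pumping, the two halves no longer match
- {a^(n²) : n ≥ 0}: After pumping, length is no longer a perfect square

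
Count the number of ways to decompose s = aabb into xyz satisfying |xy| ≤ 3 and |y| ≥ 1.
6

For s = 'aabb' with pumping length p = 3:

Constraints: |xy| ≤ 3, |y| > 0

Valid decompositions (|xy| ≤ p, |y| ≥ 1):
  • x='', y='a', z='abb'
  • x='a', y='a', z='bb'
  • x='', y='aa', z='bb'
  • x='aa', y='b', z='b'
  • x='a', y='ab', z='b'
  • x='', y='aab', z='b'

Total count: 6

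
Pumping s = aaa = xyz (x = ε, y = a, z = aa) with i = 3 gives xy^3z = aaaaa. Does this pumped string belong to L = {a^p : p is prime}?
Yes

xy³z = ε · aaa · aa = aaaaa.
aaaaa has length 5, which is prime, so it is in L.
(A single pumped string landing in L is not a contradiction by itself; a non-regularity proof needs some i for which xy^i z ∉ L, for every admissible decomposition.)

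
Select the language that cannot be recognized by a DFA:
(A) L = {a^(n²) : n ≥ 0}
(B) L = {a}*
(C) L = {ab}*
(A) {a^(n²) : n ≥ 0}

(A) L = {a^(n²) : n ≥ 0} is NOT regular.

The pumping lemma can be used to prove this:
After pumping, length is no longer a perfect square

The other languages are regular because they can be recognized by finite automata.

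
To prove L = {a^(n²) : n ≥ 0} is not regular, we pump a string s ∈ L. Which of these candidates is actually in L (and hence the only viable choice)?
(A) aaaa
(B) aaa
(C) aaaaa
(A) aaaa

The pumping lemma is applied to a string s that lies in L, so first check membership of each option:
- (A) aaaa has length 4 = 2², a perfect square, so it is in L ✓
- (B) aaa has length 3, strictly between 1² = 1 and 2² = 4, so it is not in L ✗
- (C) aaaaa has length 5, strictly between 2² = 4 and 3² = 9, so it is not in L ✗

Only (A) aaaa is in L, so it is the only candidate that could play the role of s.
(In a complete proof one picks s in terms of the pumping length p so that |s| ≥ p is guaranteed; a fixed string like aaaa illustrates the shape of such an s.)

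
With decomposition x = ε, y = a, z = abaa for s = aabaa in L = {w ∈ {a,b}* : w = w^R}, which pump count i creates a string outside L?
i = 2

xy²z = ε · aa · abaa = aaabaa; aaabaa reversed is aabaaa ≠ aaabaa, so it is not a palindrome and is not in L.
(Other choices also work, e.g. i = 0, 3; only i = 1 is guaranteed to stay in L since xy¹z = s.)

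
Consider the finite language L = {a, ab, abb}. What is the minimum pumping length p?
p = 4

For a finite language L, the pumping lemma holds vacuously if p > max|s| for s ∈ L.

The longest string in L = {a, ab, abb} has length 3.
If p = 4, then no string s ∈ L has |s| ≥ p, so the condition is vacuously true.

The minimum pumping length is p = 4.

Why no smaller p works: for any p ≤ 3, the longest string s ∈ L has |s| = 3 ≥ p, so it would
have to be pumpable; but pumping up (i = 2, 3, ...) produces ever longer strings, which cannot all lie in the
finite language L. So the pumping property fails for every p ≤ 3.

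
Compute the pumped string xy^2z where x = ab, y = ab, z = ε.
ababab

Given x = 'ab', y = 'ab', z = '' and i = 2:

xy^2z = x + y·y·...·y (2 times) + z
       = 'ab' + 'ab'^2 + ''
       = 'ab' + 'abab' + ''
       = 'ababab'

The pumped string is 'ababab' with length 6.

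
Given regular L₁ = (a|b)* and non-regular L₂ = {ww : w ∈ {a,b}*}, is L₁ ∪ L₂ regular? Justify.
Yes — L₁ ∪ L₂ is regular.

{ww} ⊆ (a|b)*, so L₁ ∪ L₂ = (a|b)*, which is regular.

Note that the bare facts "L₁ regular, L₂ non-regular" do not settle the question by themselves: the closure of regular languages under ∪, ∩, complement and difference applies only when BOTH operands are regular. With a non-regular operand the result can come out regular or non-regular depending on the specific languages, so one has to work out L₁ ∪ L₂ for this particular pair, as above.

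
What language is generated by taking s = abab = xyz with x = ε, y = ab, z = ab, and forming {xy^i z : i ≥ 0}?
{xy^i z : i ≥ 0} = {(ab)^(i+1) : i ≥ 0} = {ab, abab, ababab, ...}

With x = ε, y = ab, z = ab: Pumping 'ab' gives strings of alternating a's and b's.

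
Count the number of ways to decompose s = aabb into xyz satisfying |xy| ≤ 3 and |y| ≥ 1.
6

For s = 'aabb' with pumping length p = 3:

Constraints: |xy| ≤ 3, |y| > 0

Valid decompositions (|xy| ≤ p, |y| ≥ 1):
  • x='', y='a', z='abb'
  • x='a', y='a', z='bb'
  • x='', y='aa', z='bb'
  • x='aa', y='b', z='b'
  • x='a', y='ab', z='b'
  • x='', y='aab', z='b'

Total count: 6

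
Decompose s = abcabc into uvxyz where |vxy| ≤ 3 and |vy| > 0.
u='ab', v='c', x='a', y='b', z='c'

For s = abcabc with pumping length p = 3:

One valid decomposition:
- u = 'ab'
- v = 'c'
- x = 'a'
- y = 'b'
- z = 'c'

Verification:
- uvxyz = 'ab' + 'c' + 'a' + 'b' + 'c' = abcabc ✓
- |vxy| = |'cab'| = 3 ≤ 3 ✓
- |vy| = |'cb'| = 2 > 0 ✓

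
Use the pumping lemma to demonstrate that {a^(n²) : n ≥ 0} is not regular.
Assume for contradiction that L is regular, and let p ≥ 1 be the pumping length given by the pumping lemma.
Choose s = a^(p²). Then s ∈ L and |s| = p² ≥ p.
By the pumping lemma, s = xyz for some x, y, z with |xy| ≤ p, |y| ≥ 1, and xy^i z ∈ L for every i ≥ 0.
Here y = a^k for some k with 1 ≤ k ≤ |xy| ≤ p.

Take i = 2: |xy²z| = p² + k.
Now p² < p² + k ≤ p² + p < p² + 2p + 1 = (p + 1)².
So |xy²z| lies strictly between the consecutive squares p² and (p + 1)², hence is not a perfect square, and xy²z ∉ L.

This contradicts the pumping lemma, which requires xy^i z ∈ L for all i ≥ 0.
Hence L = {a^(n²) : n ≥ 0} is not regular. ∎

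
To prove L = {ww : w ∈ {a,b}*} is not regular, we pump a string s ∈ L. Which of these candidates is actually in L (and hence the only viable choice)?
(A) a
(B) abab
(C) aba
(B) abab

The pumping lemma is applied to a string s that lies in L, so first check membership of each option:
- (A) a has odd length 1, so it cannot be written as ww and is not in L ✗
- (B) abab splits into halves ab · ab, which are equal, so it is in L (w = ab) ✓
- (C) aba has odd length 3, so it cannot be written as ww and is not in L ✗

Only (B) abab is in L, so it is the only candidate that could play the role of s.
(In a complete proof one picks s in terms of the pumping length p so that |s| ≥ p is guaranteed; a fixed string like abab illustrates the shape of such an s.)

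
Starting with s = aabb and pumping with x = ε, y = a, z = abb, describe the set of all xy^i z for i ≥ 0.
{xy^i z : i ≥ 0} = {a^(i+1) b^2 : i ≥ 0} = {abb, aabb, aaabb, ...}

With x = ε, y = a, z = abb: Starting with aabb and pumping the first 'a' (z = abb keeps the second 'a'), we get strings with i+1 a's followed by 2 b's for i = 0, 1, 2, ...; note bb is not produced because z always contributes one a.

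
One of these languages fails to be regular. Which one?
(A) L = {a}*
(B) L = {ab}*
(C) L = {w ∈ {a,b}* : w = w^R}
(C) {w ∈ {a,b}* : w = w^R}

(C) L = {w ∈ {a,b}* : w = w^R} is NOT regular.

The pumping lemma can be used to prove this:
After pumping, the string is no longer symmetric

The other languages are regular because they can be recognized by finite automata.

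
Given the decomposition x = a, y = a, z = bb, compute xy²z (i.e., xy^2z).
aaabb

Given x = 'a', y = 'a', z = 'bb' and i = 2:

xy^2z = x + y·y·...·y (2 times) + z
       = 'a' + 'a'^2 + 'bb'
       = 'a' + 'aa' + 'bb'
       = 'aaabb'

The pumped string is 'aaabb' with length 5.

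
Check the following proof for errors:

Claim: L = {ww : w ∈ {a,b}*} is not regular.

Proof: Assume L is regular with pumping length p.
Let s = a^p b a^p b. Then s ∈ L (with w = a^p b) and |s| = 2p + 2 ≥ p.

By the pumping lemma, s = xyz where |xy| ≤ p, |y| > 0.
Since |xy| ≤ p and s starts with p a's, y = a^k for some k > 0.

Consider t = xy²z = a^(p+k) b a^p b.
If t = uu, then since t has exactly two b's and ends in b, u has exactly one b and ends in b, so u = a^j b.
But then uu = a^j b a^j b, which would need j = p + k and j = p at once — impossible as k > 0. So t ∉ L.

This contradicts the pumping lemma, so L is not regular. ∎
The proof is correct.

This proof is valid because:
1. s = a^p b a^p b is in L and is chosen in terms of p, so |s| ≥ p holds for every p
2. The decomposition analysis is correct: |xy| ≤ p forces y to lie inside the leading a's
3. The contradiction is valid: the argument shows a^(p+k) b a^p b cannot be split into two equal halves
4. The conclusion follows logically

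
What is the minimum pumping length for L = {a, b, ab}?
p = 3

For a finite language L, the pumping lemma holds vacuously if p > max|s| for s ∈ L.

The longest string in L = {a, b, ab} has length 2.
If p = 3, then no string s ∈ L has |s| ≥ p, so the condition is vacuously true.

The minimum pumping length is p = 3.

Why no smaller p works: for any p ≤ 2, the longest string s ∈ L has |s| = 2 ≥ p, so it would
have to be pumpable; but pumping up (i = 2, 3, ...) produces ever longer strings, which cannot all lie in the
finite language L. So the pumping property fails for every p ≤ 2.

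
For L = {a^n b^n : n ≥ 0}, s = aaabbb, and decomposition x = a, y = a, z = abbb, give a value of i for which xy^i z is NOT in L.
i = 0

xy⁰z = a · ε · abbb = aabbb; aabbb has 2 a's and 3 b's; 2 ≠ 3, so it is not in L.
(Other choices also work, e.g. i = 2, 3; only i = 1 is guaranteed to stay in L since xy¹z = s.)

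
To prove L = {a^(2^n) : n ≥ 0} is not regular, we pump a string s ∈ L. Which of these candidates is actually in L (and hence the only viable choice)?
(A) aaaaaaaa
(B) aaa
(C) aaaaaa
(A) aaaaaaaa

The pumping lemma is applied to a string s that lies in L, so first check membership of each option:
- (A) aaaaaaaa has length 8 = 2^3, so it is in L ✓
- (B) aaa has length 3, strictly between 2^1 = 2 and 2^2 = 4, so it is not in L ✗
- (C) aaaaaa has length 6, strictly between 2^2 = 4 and 2^3 = 8, so it is not in L ✗

Only (A) aaaaaaaa is in L, so it is the only candidate that could play the role of s.
(In a complete proof one picks s in terms of the pumping length p so that |s| ≥ p is guaranteed; a fixed string like aaaaaaaa illustrates the shape of such an s.)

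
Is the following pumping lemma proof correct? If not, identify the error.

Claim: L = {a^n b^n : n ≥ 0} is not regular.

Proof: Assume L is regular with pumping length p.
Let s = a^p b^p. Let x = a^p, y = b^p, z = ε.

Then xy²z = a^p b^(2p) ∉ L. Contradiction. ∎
The proof is INCORRECT.

Error: The decomposition violates |xy| ≤ p.
With x = a^p and y = b^p, we have |xy| = 2p > p.
The pumping lemma requires |xy| ≤ p, so y must be within the first p characters.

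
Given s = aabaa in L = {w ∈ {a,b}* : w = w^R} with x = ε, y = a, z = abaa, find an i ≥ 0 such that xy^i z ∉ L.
i = 2

xy²z = ε · aa · abaa = aaabaa; aaabaa reversed is aabaaa ≠ aaabaa, so it is not a palindrome and is not in L.
(Other choices also work, e.g. i = 0, 3; only i = 1 is guaranteed to stay in L since xy¹z = s.)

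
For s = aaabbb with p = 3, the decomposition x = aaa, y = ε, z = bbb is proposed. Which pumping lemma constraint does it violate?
Violated: |y| > 0

The decomposition x = aaa, y = ε, z = bbb for s = aaabbb with p = 3
violates the constraint: |y| > 0

|y| = 0, but the pumping lemma requires |y| > 0 (y must be non-empty).

Pumping lemma constraints:
1. xyz = s (decomposition is valid)
2. |xy| ≤ p
3. |y| > 0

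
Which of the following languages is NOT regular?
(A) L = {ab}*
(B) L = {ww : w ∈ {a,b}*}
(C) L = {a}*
(B) {ww : w ∈ {a,b}*}

(B) L = {ww : w ∈ {a,b}*} is NOT regular.

The pumping lemma can be used to prove this:
After pumping, the two halves no longer match

The other languages are regular because they can be recognized by finite automata.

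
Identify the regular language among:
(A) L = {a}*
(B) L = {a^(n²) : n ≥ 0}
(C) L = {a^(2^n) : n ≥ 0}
(A) {a}*

(A) L = {a}* is regular.

This can be recognized by a finite automaton (DFA/NFA).
Regular expressions like {a}* define regular languages.

The other choices are not regular:
- {a^(n²) : n ≥ 0}: After pumping, length is no longer a perfect square
- {a^(2^n) : n ≥ 0}: After pumping, length is no longer a power of 2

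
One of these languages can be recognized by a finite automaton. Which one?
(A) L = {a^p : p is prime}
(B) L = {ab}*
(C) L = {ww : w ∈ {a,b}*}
(B) {ab}*

(B) L = {ab}* is regular.

This can be recognized by a finite automaton (DFA/NFA).
Regular expressions like {ab}* define regular languages.

The other choices are not regular:
- {a^p : p is prime}: After pumping, the length becomes composite
- {ww : w ∈ {a,b}*}: After pumping, the two halves no longer match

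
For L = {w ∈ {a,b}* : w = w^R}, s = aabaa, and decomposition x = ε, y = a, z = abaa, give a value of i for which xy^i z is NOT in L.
i = 0

xy⁰z = ε · ε · abaa = abaa; abaa reversed is aaba ≠ abaa, so it is not a palindrome and is not in L.
(Other choices also work, e.g. i = 2, 3; only i = 1 is guaranteed to stay in L since xy¹z = s.)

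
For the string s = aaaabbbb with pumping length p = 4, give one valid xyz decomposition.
x = 'a', y = 'aaa', z = 'bbbb'

For s = aaaabbbb and p = 4, one valid decomposition is:
- x = 'a' (length 1)
- y = 'aaa' (length 3)
- z = 'bbbb' (length 4)

Verification:
- xyz = 'a' + 'aaa' + 'bbbb' = aaaabbbb ✓
- |xy| = 4 ≤ 4 ✓
- |y| = 3 > 0 ✓

All pumping lemma constraints are satisfied.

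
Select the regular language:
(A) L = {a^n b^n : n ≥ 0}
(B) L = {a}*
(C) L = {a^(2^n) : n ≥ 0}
(B) {a}*

(B) L = {a}* is regular.

This can be recognized by a finite automaton (DFA/NFA).
Regular expressions like {a}* define regular languages.

The other choices are not regular:
- {a^n b^n : n ≥ 0}: After pumping, the number of a's and b's become unequal
- {a^(2^n) : n ≥ 0}: After pumping, length is no longer a power of 2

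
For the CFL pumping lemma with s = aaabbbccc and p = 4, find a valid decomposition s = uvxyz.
u='aa', v='a', x='bb', y='b', z='ccc'

For s = aaabbbccc with pumping length p = 4:

One valid decomposition:
- u = 'aa'
- v = 'a'
- x = 'bb'
- y = 'b'
- z = 'ccc'

Verification:
- uvxyz = 'aa' + 'a' + 'bb' + 'b' + 'ccc' = aaabbbccc ✓
- |vxy| = |'abbb'| = 4 ≤ 4 ✓
- |vy| = |'ab'| = 2 > 0 ✓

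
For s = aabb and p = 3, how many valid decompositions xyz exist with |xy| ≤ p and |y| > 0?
6

For s = 'aabb' with pumping length p = 3:

Constraints: |xy| ≤ 3, |y| > 0

Valid decompositions (|xy| ≤ p, |y| ≥ 1):
  • x='', y='a', z='abb'
  • x='a', y='a', z='bb'
  • x='', y='aa', z='bb'
  • x='aa', y='b', z='b'
  • x='a', y='ab', z='b'
  • x='', y='aab', z='b'

Total count: 6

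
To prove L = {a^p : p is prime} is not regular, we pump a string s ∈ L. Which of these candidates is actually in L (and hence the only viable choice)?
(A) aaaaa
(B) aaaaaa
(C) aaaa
(A) aaaaa

The pumping lemma is applied to a string s that lies in L, so first check membership of each option:
- (A) aaaaa has length 5, which is prime, so it is in L ✓
- (B) aaaaaa has length 6 = 2 × 3, which is not prime, so it is not in L ✗
- (C) aaaa has length 4 = 2 × 2, which is not prime, so it is not in L ✗

Only (A) aaaaa is in L, so it is the only candidate that could play the role of s.
(In a complete proof one picks s in terms of the pumping length p so that |s| ≥ p is guaranteed; a fixed string like aaaaa illustrates the shape of such an s.)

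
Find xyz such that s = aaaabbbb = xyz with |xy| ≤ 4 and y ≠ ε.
x = 'aa', y = 'aa', z = 'bbbb'

For s = aaaabbbb and p = 4, one valid decomposition is:
- x = 'aa' (length 2)
- y = 'aa' (length 2)
- z = 'bbbb' (length 4)

Verification:
- xyz = 'aa' + 'aa' + 'bbbb' = aaaabbbb ✓
- |xy| = 4 ≤ 4 ✓
- |y| = 2 > 0 ✓

All pumping lemma constraints are satisfied.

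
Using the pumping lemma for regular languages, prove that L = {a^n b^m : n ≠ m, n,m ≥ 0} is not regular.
Assume for contradiction that L is regular, and let p ≥ 1 be the pumping length given by the pumping lemma.
Choose s = a^p b^(p + p!). Then s ∈ L because p ≠ p + p! (as p! ≥ 1), and |s| ≥ p.
By the pumping lemma, s = xyz for some x, y, z with |xy| ≤ p, |y| ≥ 1, and xy^i z ∈ L for every i ≥ 0.
Since |xy| ≤ p and the first p symbols of s are all a's, y = a^k for some k with 1 ≤ k ≤ p.
For every i ≥ 0, xy^i z = a^(p + (i − 1)k) b^(p + p!).

Because 1 ≤ k ≤ p, k divides p!. Let t = p!/k (a positive integer) and take i = t + 1.
Then the number of a's is p + tk = p + p!, which equals the number of b's.
So xy^(t+1) z = a^(p + p!) b^(p + p!) has equally many a's and b's and is NOT in L.

This contradicts the pumping lemma, which requires xy^i z ∈ L for all i ≥ 0.
Hence L = {a^n b^m : n ≠ m, n,m ≥ 0} is not regular. ∎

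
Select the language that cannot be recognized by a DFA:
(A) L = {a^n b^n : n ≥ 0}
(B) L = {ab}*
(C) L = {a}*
(A) {a^n b^n : n ≥ 0}

(A) L = {a^n b^n : n ≥ 0} is NOT regular.

The pumping lemma can be used to prove this:
After pumping, the number of a's and b's become unequal

The other languages are regular because they can be recognized by finite automata.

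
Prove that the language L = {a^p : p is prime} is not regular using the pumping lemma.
Assume for contradiction that L is regular, and let p ≥ 1 be the pumping length given by the pumping lemma.
Choose a prime q with q ≥ p (one exists because there are infinitely many primes) and let s = a^q. Then s ∈ L and |s| = q ≥ p.
By the pumping lemma, s = xyz for some x, y, z with |xy| ≤ p, |y| ≥ 1, and xy^i z ∈ L for every i ≥ 0.
Here y = a^k for some k with 1 ≤ k ≤ p, and xy^i z = a^(q + (i − 1)k) for every i ≥ 0.

Take i = q + 1: |xy^(q+1) z| = q + qk = q(k + 1).
Both factors satisfy q ≥ 2 and k + 1 ≥ 2, so q(k + 1) is composite, and xy^(q+1) z ∉ L.

This contradicts the pumping lemma, which requires xy^i z ∈ L for all i ≥ 0.
Hence L = {a^p : p is prime} is not regular. ∎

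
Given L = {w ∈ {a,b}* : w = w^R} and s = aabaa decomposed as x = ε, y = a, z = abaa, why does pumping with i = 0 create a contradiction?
xy⁰z = abaa ∉ L

Pumping with i = 0 replaces y = a by y⁰ = ε:
- Original: s = xyz = aabaa; aabaa reversed is aabaa, the same string, so it is a palindrome and is in L
- Pumped: xy⁰z = ε · ε · abaa = abaa
- abaa reversed is aaba ≠ abaa, so it is not a palindrome and is not in L

The pumping lemma would require xy⁰z ∈ L, so this decomposition yields a contradiction.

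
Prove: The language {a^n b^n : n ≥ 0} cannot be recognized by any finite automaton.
Assume for contradiction that L is regular, and let p ≥ 1 be the pumping length given by the pumping lemma.
Choose s = a^p b^p. Then s ∈ L and |s| = 2p ≥ p.
By the pumping lemma, s = xyz for some x, y, z with |xy| ≤ p, |y| ≥ 1, and xy^i z ∈ L for every i ≥ 0.
Since |xy| ≤ p and the first p symbols of s are all a's, we must have y = a^k for some k with 1 ≤ k ≤ p.

Take i = 0: xy⁰z = a^(p − k) b^p.
This string has p − k a's but p b's, and p − k < p because k ≥ 1. So xy⁰z ∉ L.

This contradicts the pumping lemma, which requires xy^i z ∈ L for all i ≥ 0.
Hence L = {a^n b^n : n ≥ 0} is not regular. ∎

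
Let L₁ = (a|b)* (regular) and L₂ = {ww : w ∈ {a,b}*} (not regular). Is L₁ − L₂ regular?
No — L₁ − L₂ is not regular.

L₁ − L₂ is the complement of {ww} within {a,b}*. If it were regular, its complement {ww} would be regular as well (regular languages are closed under complement) — contradiction. So L₁ − L₂ is not regular.

Note that the bare facts "L₁ regular, L₂ non-regular" do not settle the question by themselves: the closure of regular languages under ∪, ∩, complement and difference applies only when BOTH operands are regular. With a non-regular operand the result can come out regular or non-regular depending on the specific languages, so one has to work out L₁ − L₂ for this particular pair, as above.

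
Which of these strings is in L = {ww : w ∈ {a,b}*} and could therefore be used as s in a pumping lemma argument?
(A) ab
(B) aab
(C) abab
(C) abab

The pumping lemma is applied to a string s that lies in L, so first check membership of each option:
- (A) ab has length 2; its halves are a and b, which differ, so it is not in L ✗
- (B) aab has odd length 3, so it cannot be written as ww and is not in L ✗
- (C) abab splits into halves ab · ab, which are equal, so it is in L (w = ab) ✓

Only (C) abab is in L, so it is the only candidate that could play the role of s.
(In a complete proof one picks s in terms of the pumping length p so that |s| ≥ p is guaranteed; a fixed string like abab illustrates the shape of such an s.)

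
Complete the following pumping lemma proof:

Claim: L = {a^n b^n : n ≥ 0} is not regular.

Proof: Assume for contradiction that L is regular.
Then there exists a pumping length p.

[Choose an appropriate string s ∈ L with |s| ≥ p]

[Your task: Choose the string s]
s = a^p b^p

This string is in L (has equal a's and b's) and has length 2p ≥ p.
Any decomposition xyz with |xy| ≤ p means y consists only of a's,
so pumping will unbalance the counts.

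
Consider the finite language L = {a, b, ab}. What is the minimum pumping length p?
p = 3

For a finite language L, the pumping lemma holds vacuously if p > max|s| for s ∈ L.

The longest string in L = {a, b, ab} has length 2.
If p = 3, then no string s ∈ L has |s| ≥ p, so the condition is vacuously true.

The minimum pumping length is p = 3.

Why no smaller p works: for any p ≤ 2, the longest string s ∈ L has |s| = 2 ≥ p, so it would
have to be pumpable; but pumping up (i = 2, 3, ...) produces ever longer strings, which cannot all lie in the
finite language L. So the pumping property fails for every p ≤ 2.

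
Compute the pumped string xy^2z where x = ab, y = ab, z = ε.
ababab

Given x = 'ab', y = 'ab', z = '' and i = 2:

xy^2z = x + y·y·...·y (2 times) + z
       = 'ab' + 'ab'^2 + ''
       = 'ab' + 'abab' + ''
       = 'ababab'

The pumped string is 'ababab' with length 6.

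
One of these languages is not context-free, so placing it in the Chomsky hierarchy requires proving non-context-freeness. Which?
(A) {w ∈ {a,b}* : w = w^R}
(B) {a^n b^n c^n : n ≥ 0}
(B) {a^n b^n c^n : n ≥ 0}

(B) {a^n b^n c^n : n ≥ 0} requires the CFL pumping lemma.

- {w ∈ {a,b}* : w = w^R} is context-free (but not regular)
  • Can be shown non-regular with the regular pumping lemma
  • After pumping, the string is no longer symmetric

- {a^n b^n c^n : n ≥ 0} is NOT context-free
  • Requires the CFL pumping lemma to prove
  • Cannot maintain three equal counts simultaneously

The CFL pumping lemma is "stronger" in that it can prove non-membership
in the larger class of context-free languages.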